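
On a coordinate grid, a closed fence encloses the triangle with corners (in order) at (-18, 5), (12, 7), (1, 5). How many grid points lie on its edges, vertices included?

The number of boundary lattice points is Σ gcd(|Δx|,|Δy|) = gcd(30,2) + gcd(11,2) + gcd(19,0) = 2+1+19 = 22.

22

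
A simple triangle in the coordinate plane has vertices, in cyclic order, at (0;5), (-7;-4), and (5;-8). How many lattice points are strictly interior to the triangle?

The shoelace formula gives twice the area as |(0·(-4) − (-7)·5) + ((-7)·(-8) − 5·(-4)) + (5·5 − 0·(-8))| = 136, so the area is 68.
Summing gcd(|Δx|,|Δy|) over the edges gives the boundary count: gcd(7,9) + gcd(12,4) + gcd(5,13) = 1+4+1 = 6.
By Pick's theorem A = I + B/2 − 1, so I = 68 − 6/2 + 1 = 66.

66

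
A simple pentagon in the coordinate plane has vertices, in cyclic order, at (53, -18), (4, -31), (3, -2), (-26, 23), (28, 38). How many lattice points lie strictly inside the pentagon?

2807

By the shoelace formula, twice the signed area is |[53·(-31) − 4·(-18)] + [4·(-2) − 3·(-31)] + [3·23 − (-26)·(-2)] + [(-26)·38 − 28·23] + [28·(-18) − 53·38]| = 5619, so the area is 2809.5.
The number of boundary lattice points is Σ gcd(|Δx|,|Δy|) = gcd(49,13) + gcd(1,29) + gcd(29,25) + gcd(54,15) + gcd(25,56) = 1+1+1+3+1 = 7.
By Pick's theorem A = I + B/2 − 1, so I = 2809.5 − 7/2 + 1 = 2807.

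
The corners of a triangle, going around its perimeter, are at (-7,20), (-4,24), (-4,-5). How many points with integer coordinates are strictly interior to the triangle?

29

By the shoelace formula, twice the signed area is |[(-7)·24 − (-4)·20] + [(-4)·(-5) − (-4)·24] + [(-4)·20 − (-7)·(-5)]| = 87, so the area is 43.5.
Summing gcd(|Δx|,|Δy|) over the edges gives the boundary count: gcd(3,4) + gcd(0,29) + gcd(3,25) = 1+29+1 = 31.
Pick's theorem gives I = A − B/2 + 1 = 43.5 − 31/2 + 1 = 29.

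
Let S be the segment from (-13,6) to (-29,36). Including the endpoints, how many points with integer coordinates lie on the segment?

3

The number of lattice points on a segment between lattice points is gcd(|Δx|,|Δy|) + 1 = gcd(16,30) + 1 = 2 + 1 = 3.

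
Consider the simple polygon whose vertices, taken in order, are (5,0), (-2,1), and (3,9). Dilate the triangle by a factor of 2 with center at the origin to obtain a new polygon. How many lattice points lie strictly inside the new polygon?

120

By the shoelace formula, twice the signed area is |(5·1 − (-2)·0) + ((-2)·9 − 3·1) + (3·0 − 5·9)| = 61, so the area is 30.5.
Summing gcd(|Δx|,|Δy|) over the edges gives the boundary count: gcd(7,1) + gcd(5,8) + gcd(2,9) = 1+1+1 = 3.
Scaling by 2 multiplies the area by 2² = 4 (so the new area is 122) and multiplies the boundary lattice-point count by 2, giving 6.
By Pick's theorem, the interior count of the dilated polygon is 122 − 6/2 + 1 = 120.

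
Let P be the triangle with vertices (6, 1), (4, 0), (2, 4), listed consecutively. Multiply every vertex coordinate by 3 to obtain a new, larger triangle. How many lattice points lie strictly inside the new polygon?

The shoelace formula gives twice the area as |[6·0 − 4·1] + [4·4 − 2·0] + [2·1 − 6·4]| = 10, so the area is 5.
Summing gcd(|Δx|,|Δy|) over the edges gives the boundary count: gcd(2,1) + gcd(2,4) + gcd(4,3) = 1+2+1 = 4.
Scaling by 3 multiplies the area by 3² = 9 (so the new area is 45) and multiplies the boundary lattice-point count by 3, giving 12.
By Pick's theorem, the interior count of the dilated polygon is 45 − 12/2 + 1 = 40.

40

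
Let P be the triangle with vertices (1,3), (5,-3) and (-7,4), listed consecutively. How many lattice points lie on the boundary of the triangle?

Summing gcd(|Δx|,|Δy|) over the edges gives the boundary count: gcd(4,6) + gcd(12,7) + gcd(8,1) = 2+1+1 = 4.

4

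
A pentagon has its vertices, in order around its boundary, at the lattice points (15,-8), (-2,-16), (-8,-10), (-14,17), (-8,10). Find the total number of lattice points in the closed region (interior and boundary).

By the shoelace formula, twice the signed area is |[15·(-16) − (-2)·(-8)] + [(-2)·(-10) − (-8)·(-16)] + [(-8)·17 − (-14)·(-10)] + [(-14)·10 − (-8)·17] + [(-8)·(-8) − 15·10]| = 730, so the area is 365.
Summing gcd(|Δx|,|Δy|) over the edges gives the boundary count: gcd(17,8) + gcd(6,6) + gcd(6,27) + gcd(6,7) + gcd(23,18) = 1+6+3+1+1 = 12.
Pick's theorem gives I = A − B/2 + 1 = 365 − 12/2 + 1 = 360, so the closed region contains I + B = 360 + 12 = 372 lattice points.

372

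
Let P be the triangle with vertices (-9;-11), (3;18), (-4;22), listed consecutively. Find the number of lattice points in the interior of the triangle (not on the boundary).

The shoelace formula gives twice the area as |[(-9)·18 − 3·(-11)] + [3·22 − (-4)·18] + [(-4)·(-11) − (-9)·22]| = 251, so the area is 125.5.
The number of boundary lattice points is Σ gcd(|Δx|,|Δy|) = gcd(12,29) + gcd(7,4) + gcd(5,33) = 1+1+1 = 3.
Pick's theorem gives I = A − B/2 + 1 = 125.5 − 3/2 + 1 = 125.

125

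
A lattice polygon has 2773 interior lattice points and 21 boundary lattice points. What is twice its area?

5565

By Pick's theorem, A = I + B/2 − 1 = 2773 + 21/2 − 1 = 5565/2.
Hence 2A = 5565.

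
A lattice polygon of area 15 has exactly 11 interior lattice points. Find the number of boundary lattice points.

10

Pick's theorem gives A = I + B/2 − 1, so B = 2(A − I + 1) = 2(15 − 11 + 1) = 10.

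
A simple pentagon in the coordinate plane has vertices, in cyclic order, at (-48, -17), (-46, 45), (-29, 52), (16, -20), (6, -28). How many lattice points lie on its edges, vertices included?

15

Along each edge there are gcd(|Δx|,|Δy|)+1 lattice points, so counting each shared vertex once the boundary has gcd(2,62) + gcd(17,7) + gcd(45,72) + gcd(10,8) + gcd(54,11) = 2+1+9+2+1 = 15.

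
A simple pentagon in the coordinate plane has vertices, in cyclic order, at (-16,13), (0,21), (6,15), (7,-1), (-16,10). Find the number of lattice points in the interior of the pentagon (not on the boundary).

The shoelace formula gives twice the area as |[(-16)·21 − 0·13] + [0·15 − 6·21] + [6·(-1) − 7·15] + [7·10 − (-16)·(-1)] + [(-16)·13 − (-16)·10]| = 567, so the area is 283.5.
Along each edge there are gcd(|Δx|,|Δy|)+1 lattice points, so counting each shared vertex once the boundary has gcd(16,8) + gcd(6,6) + gcd(1,16) + gcd(23,11) + gcd(0,3) = 8+6+1+1+3 = 19.
By Pick's theorem A = I + B/2 − 1, so I = 283.5 − 19/2 + 1 = 275.

275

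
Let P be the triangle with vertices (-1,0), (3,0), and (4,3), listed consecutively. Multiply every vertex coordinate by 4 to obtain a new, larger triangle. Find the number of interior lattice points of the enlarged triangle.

The shoelace formula gives twice the area as |[(-1)·0 − 3·0] + [3·3 − 4·0] + [4·0 − (-1)·3]| = 12, so the area is 6.
Summing gcd(|Δx|,|Δy|) over the edges gives the boundary count: gcd(4,0) + gcd(1,3) + gcd(5,3) = 4+1+1 = 6.
Scaling by 4 multiplies the area by 4² = 16 (so the new area is 96) and multiplies the boundary lattice-point count by 4, giving 24.
By Pick's theorem, the interior count of the dilated polygon is 96 − 24/2 + 1 = 85.

85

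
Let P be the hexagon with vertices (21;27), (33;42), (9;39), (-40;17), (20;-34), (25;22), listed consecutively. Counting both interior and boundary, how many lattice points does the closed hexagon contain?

The shoelace formula gives twice the area as |[21·42 − 33·27] + [33·39 − 9·42] + [9·17 − (-40)·39] + [(-40)·(-34) − 20·17] + [20·22 − 25·(-34)] + [25·27 − 21·22]| = 5136, so the area is 2568.
Summing gcd(|Δx|,|Δy|) over the edges gives the boundary count: gcd(12,15) + gcd(24,3) + gcd(49,22) + gcd(60,51) + gcd(5,56) + gcd(4,5) = 3+3+1+3+1+1 = 12.
Pick's theorem gives I = A − B/2 + 1 = 2568 − 12/2 + 1 = 2563, so the closed region contains I + B = 2563 + 12 = 2575 lattice points.

2575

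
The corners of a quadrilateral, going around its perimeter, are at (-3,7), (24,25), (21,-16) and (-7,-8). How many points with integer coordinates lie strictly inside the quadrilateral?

746

The shoelace formula gives twice the area as |((-3)·25 − 24·7) + (24·(-16) − 21·25) + (21·(-8) − (-7)·(-16)) + ((-7)·7 − (-3)·(-8))| = 1505, so the area is 1505/2.
Along each edge there are gcd(|Δx|,|Δy|)+1 lattice points, so counting each shared vertex once the boundary has gcd(27,18) + gcd(3,41) + gcd(28,8) + gcd(4,15) = 9+1+4+1 = 15.
Pick's theorem gives I = A − B/2 + 1 = 1505/2 − 15/2 + 1 = 746.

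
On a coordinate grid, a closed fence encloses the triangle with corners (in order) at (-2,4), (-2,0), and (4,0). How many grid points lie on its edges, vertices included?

The number of boundary lattice points is Σ gcd(|Δx|,|Δy|) = gcd(0,4) + gcd(6,0) + gcd(6,4) = 4+6+2 = 12.

12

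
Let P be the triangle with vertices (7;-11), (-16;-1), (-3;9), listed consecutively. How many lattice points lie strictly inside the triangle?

Using the shoelace formula, 2A = |(7·(-1) − (-16)·(-11)) + ((-16)·9 − (-3)·(-1)) + ((-3)·(-11) − 7·9)| = 360, so the area is 180.
Summing gcd(|Δx|,|Δy|) over the edges gives the boundary count: gcd(23,10) + gcd(13,10) + gcd(10,20) = 1+1+10 = 12.
Pick's theorem gives I = A − B/2 + 1 = 180 − 12/2 + 1 = 175.

175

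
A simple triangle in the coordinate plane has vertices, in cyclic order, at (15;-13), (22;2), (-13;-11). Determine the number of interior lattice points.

By the shoelace formula, twice the signed area is |(15·2 − 22·(-13)) + (22·(-11) − (-13)·2) + ((-13)·(-13) − 15·(-11))| = 434, so the area is 217.
Along each edge there are gcd(|Δx|,|Δy|)+1 lattice points, so counting each shared vertex once the boundary has gcd(7,15) + gcd(35,13) + gcd(28,2) = 1+1+2 = 4.
Pick's theorem gives I = A − B/2 + 1 = 217 − 4/2 + 1 = 216.

216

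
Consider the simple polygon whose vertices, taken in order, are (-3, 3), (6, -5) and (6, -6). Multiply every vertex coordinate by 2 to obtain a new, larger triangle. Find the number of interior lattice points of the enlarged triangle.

8

By the shoelace formula, twice the signed area is |[(-3)·(-5) − 6·3] + [6·(-6) − 6·(-5)] + [6·3 − (-3)·(-6)]| = 9, so the area is 4.5.
Summing gcd(|Δx|,|Δy|) over the edges gives the boundary count: gcd(9,8) + gcd(0,1) + gcd(9,9) = 1+1+9 = 11.
Scaling by 2 multiplies the area by 2² = 4 (so the new area is 18) and multiplies the boundary lattice-point count by 2, giving 22.
By Pick's theorem, the interior count of the dilated polygon is 18 − 22/2 + 1 = 8.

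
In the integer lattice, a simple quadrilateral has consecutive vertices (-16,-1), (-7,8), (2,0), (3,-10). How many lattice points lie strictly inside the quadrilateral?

Using the shoelace formula, 2A = |((-16)·8 − (-7)·(-1)) + ((-7)·0 − 2·8) + (2·(-10) − 3·0) + (3·(-1) − (-16)·(-10))| = 334, so the area is 167.
Along each edge there are gcd(|Δx|,|Δy|)+1 lattice points, so counting each shared vertex once the boundary has gcd(9,9) + gcd(9,8) + gcd(1,10) + gcd(19,9) = 9+1+1+1 = 12.
By Pick's theorem A = I + B/2 − 1, so I = 167 − 12/2 + 1 = 162.

162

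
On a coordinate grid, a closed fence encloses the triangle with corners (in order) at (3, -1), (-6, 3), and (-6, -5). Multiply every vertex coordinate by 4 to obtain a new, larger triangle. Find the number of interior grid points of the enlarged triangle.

By the shoelace formula, twice the signed area is |[3·3 − (-6)·(-1)] + [(-6)·(-5) − (-6)·3] + [(-6)·(-1) − 3·(-5)]| = 72, so the area is 36.
Summing gcd(|Δx|,|Δy|) over the edges gives the boundary count: gcd(9,4) + gcd(0,8) + gcd(9,4) = 1+8+1 = 10.
Scaling by 4 multiplies the area by 4² = 16 (so the new area is 576) and multiplies the boundary lattice-point count by 4, giving 40.
By Pick's theorem, the interior count of the dilated polygon is 576 − 40/2 + 1 = 557.

557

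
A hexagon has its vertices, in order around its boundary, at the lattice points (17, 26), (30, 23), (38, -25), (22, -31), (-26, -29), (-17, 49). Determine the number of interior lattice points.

3556

Using the shoelace formula, 2A = |[17·23 − 30·26] + [30·(-25) − 38·23] + [38·(-31) − 22·(-25)] + [22·(-29) − (-26)·(-31)] + [(-26)·49 − (-17)·(-29)] + [(-17)·26 − 17·49]| = 7127, so the area is 3563.5.
The number of boundary lattice points is Σ gcd(|Δx|,|Δy|) = gcd(13,3) + gcd(8,48) + gcd(16,6) + gcd(48,2) + gcd(9,78) + gcd(34,23) = 1+8+2+2+3+1 = 17.
Pick's theorem gives I = A − B/2 + 1 = 3563.5 − 17/2 + 1 = 3556.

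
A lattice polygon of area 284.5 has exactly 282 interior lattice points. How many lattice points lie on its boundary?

7

Pick's theorem gives A = I + B/2 − 1, so B = 2(A − I + 1) = 2(284.5 − 282 + 1) = 7.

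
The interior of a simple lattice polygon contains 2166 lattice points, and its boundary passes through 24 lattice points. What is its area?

By Pick's theorem, A = I + B/2 − 1 = 2166 + 24/2 − 1 = 2177.

2177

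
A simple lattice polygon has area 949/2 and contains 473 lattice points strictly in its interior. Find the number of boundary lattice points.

5

Pick's theorem gives A = I + B/2 − 1, so B = 2(A − I + 1) = 2(949/2 − 473 + 1) = 5.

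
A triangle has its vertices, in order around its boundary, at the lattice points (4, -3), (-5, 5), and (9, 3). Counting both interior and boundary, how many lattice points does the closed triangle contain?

50

Using the shoelace formula, 2A = |[4·5 − (-5)·(-3)] + [(-5)·3 − 9·5] + [9·(-3) − 4·3]| = 94, so the area is 47.
Along each edge there are gcd(|Δx|,|Δy|)+1 lattice points, so counting each shared vertex once the boundary has gcd(9,8) + gcd(14,2) + gcd(5,6) = 1+2+1 = 4.
Pick's theorem gives I = A − B/2 + 1 = 47 − 4/2 + 1 = 46, so the closed region contains I + B = 46 + 4 = 50 lattice points.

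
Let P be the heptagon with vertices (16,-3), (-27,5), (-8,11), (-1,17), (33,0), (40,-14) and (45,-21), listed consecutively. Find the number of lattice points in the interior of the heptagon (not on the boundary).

694

The shoelace formula gives twice the area as |(16·5 − (-27)·(-3)) + ((-27)·11 − (-8)·5) + ((-8)·17 − (-1)·11) + ((-1)·0 − 33·17) + (33·(-14) − 40·0) + (40·(-21) − 45·(-14)) + (45·(-3) − 16·(-21))| = 1415, so the area is 1415/2.
Summing gcd(|Δx|,|Δy|) over the edges gives the boundary count: gcd(43,8) + gcd(19,6) + gcd(7,6) + gcd(34,17) + gcd(7,14) + gcd(5,7) + gcd(29,18) = 1+1+1+17+7+1+1 = 29.
By Pick's theorem A = I + B/2 − 1, so I = 1415/2 − 29/2 + 1 = 694.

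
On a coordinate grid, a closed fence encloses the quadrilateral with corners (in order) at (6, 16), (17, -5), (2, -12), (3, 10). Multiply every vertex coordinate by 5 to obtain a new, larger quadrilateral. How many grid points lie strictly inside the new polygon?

Using the shoelace formula, 2A = |(6·(-5) − 17·16) + (17·(-12) − 2·(-5)) + (2·10 − 3·(-12)) + (3·16 − 6·10)| = 452, so the area is 226.
Summing gcd(|Δx|,|Δy|) over the edges gives the boundary count: gcd(11,21) + gcd(15,7) + gcd(1,22) + gcd(3,6) = 1+1+1+3 = 6.
Scaling by 5 multiplies the area by 5² = 25 (so the new area is 5650) and multiplies the boundary lattice-point count by 5, giving 30.
By Pick's theorem, the interior count of the dilated polygon is 5650 − 30/2 + 1 = 5636.

5636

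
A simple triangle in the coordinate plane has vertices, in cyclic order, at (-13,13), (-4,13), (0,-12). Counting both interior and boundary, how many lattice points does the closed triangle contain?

The shoelace formula gives twice the area as |((-13)·13 − (-4)·13) + ((-4)·(-12) − 0·13) + (0·13 − (-13)·(-12))| = 225, so the area is 225/2.
Summing gcd(|Δx|,|Δy|) over the edges gives the boundary count: gcd(9,0) + gcd(4,25) + gcd(13,25) = 9+1+1 = 11.
Pick's theorem gives I = A − B/2 + 1 = 225/2 − 11/2 + 1 = 108, so the closed region contains I + B = 108 + 11 = 119 lattice points.

119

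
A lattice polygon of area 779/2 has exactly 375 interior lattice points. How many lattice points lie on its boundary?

Pick's theorem gives A = I + B/2 − 1, so B = 2(A − I + 1) = 2(779/2 − 375 + 1) = 31.

31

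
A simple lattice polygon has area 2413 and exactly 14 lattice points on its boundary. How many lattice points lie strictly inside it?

Pick's theorem A = I + B/2 − 1 rearranges to I = A − B/2 + 1 = 2413 − 14/2 + 1 = 2407.

2407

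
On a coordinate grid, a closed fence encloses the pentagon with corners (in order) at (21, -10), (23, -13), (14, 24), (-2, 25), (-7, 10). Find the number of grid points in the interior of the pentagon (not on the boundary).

The shoelace formula gives twice the area as |[21·(-13) − 23·(-10)] + [23·24 − 14·(-13)] + [14·25 − (-2)·24] + [(-2)·10 − (-7)·25] + [(-7)·(-10) − 21·10]| = 1104, so the area is 552.
Along each edge there are gcd(|Δx|,|Δy|)+1 lattice points, so counting each shared vertex once the boundary has gcd(2,3) + gcd(9,37) + gcd(16,1) + gcd(5,15) + gcd(28,20) = 1+1+1+5+4 = 12.
By Pick's theorem A = I + B/2 − 1, so I = 552 − 12/2 + 1 = 547.

547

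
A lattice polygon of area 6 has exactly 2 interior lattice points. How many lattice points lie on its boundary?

Pick's theorem gives A = I + B/2 − 1, so B = 2(A − I + 1) = 2(6 − 2 + 1) = 10.

10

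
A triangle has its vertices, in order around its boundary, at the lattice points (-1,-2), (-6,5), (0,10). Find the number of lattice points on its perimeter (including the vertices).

3

Along each edge there are gcd(|Δx|,|Δy|)+1 lattice points, so counting each shared vertex once the boundary has gcd(5,7) + gcd(6,5) + gcd(1,12) = 1+1+1 = 3.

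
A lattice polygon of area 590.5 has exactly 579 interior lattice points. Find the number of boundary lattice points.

25

Pick's theorem gives A = I + B/2 − 1, so B = 2(A − I + 1) = 2(590.5 − 579 + 1) = 25.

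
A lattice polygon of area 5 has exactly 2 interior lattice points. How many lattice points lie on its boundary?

8

Pick's theorem gives A = I + B/2 − 1, so B = 2(A − I + 1) = 2(5 − 2 + 1) = 8.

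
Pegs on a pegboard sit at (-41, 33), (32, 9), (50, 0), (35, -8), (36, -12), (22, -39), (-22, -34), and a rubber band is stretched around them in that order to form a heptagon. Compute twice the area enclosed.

Using the shoelace formula, 2A = |[(-41)·9 − 32·33] + [32·0 − 50·9] + [50·(-8) − 35·0] + [35·(-12) − 36·(-8)] + [36·(-39) − 22·(-12)] + [22·(-34) − (-22)·(-39)] + [(-22)·33 − (-41)·(-34)]| = 7273, so the area is 7273/2.

7273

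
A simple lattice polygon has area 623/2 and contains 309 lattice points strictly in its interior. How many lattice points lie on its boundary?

7

Pick's theorem gives A = I + B/2 − 1, so B = 2(A − I + 1) = 2(623/2 − 309 + 1) = 7.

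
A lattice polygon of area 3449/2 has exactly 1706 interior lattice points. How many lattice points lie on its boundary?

39

Pick's theorem gives A = I + B/2 − 1, so B = 2(A − I + 1) = 2(3449/2 − 1706 + 1) = 39.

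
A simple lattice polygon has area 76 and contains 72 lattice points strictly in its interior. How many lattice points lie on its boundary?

Pick's theorem gives A = I + B/2 − 1, so B = 2(A − I + 1) = 2(76 − 72 + 1) = 10.

10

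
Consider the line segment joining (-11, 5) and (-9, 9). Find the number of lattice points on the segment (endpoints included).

3

The number of lattice points on a segment between lattice points is gcd(|Δx|,|Δy|) + 1 = gcd(2,4) + 1 = 2 + 1 = 3.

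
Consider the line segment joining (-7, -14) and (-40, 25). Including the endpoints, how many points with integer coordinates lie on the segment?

4

The number of lattice points on a segment between lattice points is gcd(|Δx|,|Δy|) + 1 = gcd(33,39) + 1 = 3 + 1 = 4.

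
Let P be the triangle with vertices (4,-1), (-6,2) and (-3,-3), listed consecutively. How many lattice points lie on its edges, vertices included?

3

Along each edge there are gcd(|Δx|,|Δy|)+1 lattice points, so counting each shared vertex once the boundary has gcd(10,3) + gcd(3,5) + gcd(7,2) = 1+1+1 = 3.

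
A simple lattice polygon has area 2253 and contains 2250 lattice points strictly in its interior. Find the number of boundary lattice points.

Pick's theorem gives A = I + B/2 − 1, so B = 2(A − I + 1) = 2(2253 − 2250 + 1) = 8.

8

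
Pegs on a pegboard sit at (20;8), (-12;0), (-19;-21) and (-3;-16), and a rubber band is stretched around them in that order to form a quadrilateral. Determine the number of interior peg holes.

435

By the shoelace formula, twice the signed area is |[20·0 − (-12)·8] + [(-12)·(-21) − (-19)·0] + [(-19)·(-16) − (-3)·(-21)] + [(-3)·8 − 20·(-16)]| = 885, so the area is 885/2.
The number of boundary lattice points is Σ gcd(|Δx|,|Δy|) = gcd(32,8) + gcd(7,21) + gcd(16,5) + gcd(23,24) = 8+7+1+1 = 17.
By Pick's theorem A = I + B/2 − 1, so I = 885/2 − 17/2 + 1 = 435.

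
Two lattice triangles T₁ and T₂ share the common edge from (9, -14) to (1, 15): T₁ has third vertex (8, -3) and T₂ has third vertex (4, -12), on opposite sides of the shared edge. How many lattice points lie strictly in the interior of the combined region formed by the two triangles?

92

The union is the simple quadrilateral with vertices (9, -14), (8, -3), (1, 15), (4, -12) in order.
Using the shoelace formula, 2A = |(9·(-3) − 8·(-14)) + (8·15 − 1·(-3)) + (1·(-12) − 4·15) + (4·(-14) − 9·(-12))| = 188, so the area is 94.
Along each edge there are gcd(|Δx|,|Δy|)+1 lattice points, so counting each shared vertex once the boundary has gcd(1,11) + gcd(7,18) + gcd(3,27) + gcd(5,2) = 1+1+3+1 = 6.
By Pick's theorem I = A − B/2 + 1 = 94 − 6/2 + 1 = 92.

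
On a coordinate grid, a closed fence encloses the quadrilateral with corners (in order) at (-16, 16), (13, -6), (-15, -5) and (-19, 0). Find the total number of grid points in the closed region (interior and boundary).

336

The shoelace formula gives twice the area as |((-16)·(-6) − 13·16) + (13·(-5) − (-15)·(-6)) + ((-15)·0 − (-19)·(-5)) + ((-19)·16 − (-16)·0)| = 666, so the area is 333.
Along each edge there are gcd(|Δx|,|Δy|)+1 lattice points, so counting each shared vertex once the boundary has gcd(29,22) + gcd(28,1) + gcd(4,5) + gcd(3,16) = 1+1+1+1 = 4.
Pick's theorem gives I = A − B/2 + 1 = 333 − 4/2 + 1 = 332, so the closed region contains I + B = 332 + 4 = 336 lattice points.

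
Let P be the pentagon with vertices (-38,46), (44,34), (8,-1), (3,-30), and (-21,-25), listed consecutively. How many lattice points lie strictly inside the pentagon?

3243

The shoelace formula gives twice the area as |((-38)·34 − 44·46) + (44·(-1) − 8·34) + (8·(-30) − 3·(-1)) + (3·(-25) − (-21)·(-30)) + ((-21)·46 − (-38)·(-25))| = 6490, so the area is 3245.
Along each edge there are gcd(|Δx|,|Δy|)+1 lattice points, so counting each shared vertex once the boundary has gcd(82,12) + gcd(36,35) + gcd(5,29) + gcd(24,5) + gcd(17,71) = 2+1+1+1+1 = 6.
By Pick's theorem A = I + B/2 − 1, so I = 3245 − 6/2 + 1 = 3243.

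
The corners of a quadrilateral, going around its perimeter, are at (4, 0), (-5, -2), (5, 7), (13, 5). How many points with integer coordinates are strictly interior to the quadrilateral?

By the shoelace formula, twice the signed area is |[4·(-2) − (-5)·0] + [(-5)·7 − 5·(-2)] + [5·5 − 13·7] + [13·0 − 4·5]| = 119, so the area is 119/2.
Along each edge there are gcd(|Δx|,|Δy|)+1 lattice points, so counting each shared vertex once the boundary has gcd(9,2) + gcd(10,9) + gcd(8,2) + gcd(9,5) = 1+1+2+1 = 5.
By Pick's theorem A = I + B/2 − 1, so I = 119/2 − 5/2 + 1 = 58.

58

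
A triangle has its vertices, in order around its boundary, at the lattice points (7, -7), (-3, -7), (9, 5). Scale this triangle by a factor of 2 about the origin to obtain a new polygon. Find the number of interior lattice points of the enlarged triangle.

The shoelace formula gives twice the area as |(7·(-7) − (-3)·(-7)) + ((-3)·5 − 9·(-7)) + (9·(-7) − 7·5)| = 120, so the area is 60.
The number of boundary lattice points is Σ gcd(|Δx|,|Δy|) = gcd(10,0) + gcd(12,12) + gcd(2,12) = 10+12+2 = 24.
Scaling by 2 multiplies the area by 2² = 4 (so the new area is 240) and multiplies the boundary lattice-point count by 2, giving 48.
By Pick's theorem, the interior count of the dilated polygon is 240 − 48/2 + 1 = 217.

217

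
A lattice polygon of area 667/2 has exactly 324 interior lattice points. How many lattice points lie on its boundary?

Pick's theorem gives A = I + B/2 − 1, so B = 2(A − I + 1) = 2(667/2 − 324 + 1) = 21.

21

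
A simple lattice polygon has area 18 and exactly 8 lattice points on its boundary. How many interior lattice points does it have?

From Pick's theorem, I = A − B/2 + 1 = 18 − 8/2 + 1 = 15.

15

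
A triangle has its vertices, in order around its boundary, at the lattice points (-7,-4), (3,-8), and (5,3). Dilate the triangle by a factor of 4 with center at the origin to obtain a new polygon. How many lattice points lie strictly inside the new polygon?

Using the shoelace formula, 2A = |[(-7)·(-8) − 3·(-4)] + [3·3 − 5·(-8)] + [5·(-4) − (-7)·3]| = 118, so the area is 59.
Along each edge there are gcd(|Δx|,|Δy|)+1 lattice points, so counting each shared vertex once the boundary has gcd(10,4) + gcd(2,11) + gcd(12,7) = 2+1+1 = 4.
Scaling by 4 multiplies the area by 4² = 16 (so the new area is 944) and multiplies the boundary lattice-point count by 4, giving 16.
By Pick's theorem, the interior count of the dilated polygon is 944 − 16/2 + 1 = 937.

937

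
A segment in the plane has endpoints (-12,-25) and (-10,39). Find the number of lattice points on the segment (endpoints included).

3

The number of lattice points on a segment between lattice points is gcd(|Δx|,|Δy|) + 1 = gcd(2,64) + 1 = 2 + 1 = 3.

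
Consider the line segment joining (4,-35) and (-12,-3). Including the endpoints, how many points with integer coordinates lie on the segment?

17

The number of lattice points on a segment between lattice points is gcd(|Δx|,|Δy|) + 1 = gcd(16,32) + 1 = 16 + 1 = 17.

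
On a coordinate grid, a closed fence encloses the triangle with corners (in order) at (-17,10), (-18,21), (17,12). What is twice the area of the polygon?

Using the shoelace formula, 2A = |((-17)·21 − (-18)·10) + ((-18)·12 − 17·21) + (17·10 − (-17)·12)| = 376, so the area is 188.

376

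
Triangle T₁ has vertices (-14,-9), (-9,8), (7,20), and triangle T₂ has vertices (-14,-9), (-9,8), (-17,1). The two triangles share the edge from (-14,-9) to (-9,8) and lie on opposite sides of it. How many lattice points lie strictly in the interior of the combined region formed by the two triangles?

154

The union is the simple quadrilateral with vertices (-14,-9), (7,20), (-9,8), (-17,1) in order.
By the shoelace formula, twice the signed area is |[(-14)·20 − 7·(-9)] + [7·8 − (-9)·20] + [(-9)·1 − (-17)·8] + [(-17)·(-9) − (-14)·1]| = 313, so the area is 313/2.
The number of boundary lattice points is Σ gcd(|Δx|,|Δy|) = gcd(21,29) + gcd(16,12) + gcd(8,7) + gcd(3,10) = 1+4+1+1 = 7.
By Pick's theorem I = A − B/2 + 1 = 313/2 − 7/2 + 1 = 154.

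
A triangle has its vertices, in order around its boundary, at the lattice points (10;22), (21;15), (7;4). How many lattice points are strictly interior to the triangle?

108

Using the shoelace formula, 2A = |[10·15 − 21·22] + [21·4 − 7·15] + [7·22 − 10·4]| = 219, so the area is 109.5.
Summing gcd(|Δx|,|Δy|) over the edges gives the boundary count: gcd(11,7) + gcd(14,11) + gcd(3,18) = 1+1+3 = 5.
By Pick's theorem A = I + B/2 − 1, so I = 109.5 − 5/2 + 1 = 108.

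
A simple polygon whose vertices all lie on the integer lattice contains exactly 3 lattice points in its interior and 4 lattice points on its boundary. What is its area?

4

By Pick's theorem, A = I + B/2 − 1 = 3 + 4/2 − 1 = 4.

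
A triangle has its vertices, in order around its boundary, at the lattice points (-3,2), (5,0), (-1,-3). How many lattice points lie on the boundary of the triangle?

6

Along each edge there are gcd(|Δx|,|Δy|)+1 lattice points, so counting each shared vertex once the boundary has gcd(8,2) + gcd(6,3) + gcd(2,5) = 2+3+1 = 6.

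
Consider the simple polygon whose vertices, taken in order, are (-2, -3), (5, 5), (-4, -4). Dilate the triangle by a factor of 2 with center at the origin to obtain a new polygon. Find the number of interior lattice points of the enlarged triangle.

8

Using the shoelace formula, 2A = |((-2)·5 − 5·(-3)) + (5·(-4) − (-4)·5) + ((-4)·(-3) − (-2)·(-4))| = 9, so the area is 4.5.
Along each edge there are gcd(|Δx|,|Δy|)+1 lattice points, so counting each shared vertex once the boundary has gcd(7,8) + gcd(9,9) + gcd(2,1) = 1+9+1 = 11.
Scaling by 2 multiplies the area by 2² = 4 (so the new area is 18) and multiplies the boundary lattice-point count by 2, giving 22.
By Pick's theorem, the interior count of the dilated polygon is 18 − 22/2 + 1 = 8.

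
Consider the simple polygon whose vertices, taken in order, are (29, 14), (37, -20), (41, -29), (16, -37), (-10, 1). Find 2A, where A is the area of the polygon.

By the shoelace formula, twice the signed area is |[29·(-20) − 37·14] + [37·(-29) − 41·(-20)] + [41·(-37) − 16·(-29)] + [16·1 − (-10)·(-37)] + [(-10)·14 − 29·1]| = 2927, so the area is 2927/2.

2927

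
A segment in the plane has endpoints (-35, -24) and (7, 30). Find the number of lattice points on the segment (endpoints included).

The number of lattice points on a segment between lattice points is gcd(|Δx|,|Δy|) + 1 = gcd(42,54) + 1 = 6 + 1 = 7.

7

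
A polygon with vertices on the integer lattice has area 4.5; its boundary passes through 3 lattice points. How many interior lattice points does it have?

4

From Pick's theorem, I = A − B/2 + 1 = 4.5 − 3/2 + 1 = 4.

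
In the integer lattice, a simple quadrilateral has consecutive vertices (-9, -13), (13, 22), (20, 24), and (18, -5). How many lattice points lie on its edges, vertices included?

Along each edge there are gcd(|Δx|,|Δy|)+1 lattice points, so counting each shared vertex once the boundary has gcd(22,35) + gcd(7,2) + gcd(2,29) + gcd(27,8) = 1+1+1+1 = 4.

4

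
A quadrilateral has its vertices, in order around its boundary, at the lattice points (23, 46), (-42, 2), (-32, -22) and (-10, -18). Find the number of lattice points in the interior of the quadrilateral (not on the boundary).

The shoelace formula gives twice the area as |(23·2 − (-42)·46) + ((-42)·(-22) − (-32)·2) + ((-32)·(-18) − (-10)·(-22)) + ((-10)·46 − 23·(-18))| = 3276, so the area is 1638.
Summing gcd(|Δx|,|Δy|) over the edges gives the boundary count: gcd(65,44) + gcd(10,24) + gcd(22,4) + gcd(33,64) = 1+2+2+1 = 6.
Pick's theorem gives I = A − B/2 + 1 = 1638 − 6/2 + 1 = 1636.

1636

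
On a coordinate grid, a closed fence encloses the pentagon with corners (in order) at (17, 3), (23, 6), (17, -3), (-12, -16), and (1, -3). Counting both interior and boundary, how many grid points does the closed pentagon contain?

Using the shoelace formula, 2A = |(17·6 − 23·3) + (23·(-3) − 17·6) + (17·(-16) − (-12)·(-3)) + ((-12)·(-3) − 1·(-16)) + (1·3 − 17·(-3))| = 340, so the area is 170.
The number of boundary lattice points is Σ gcd(|Δx|,|Δy|) = gcd(6,3) + gcd(6,9) + gcd(29,13) + gcd(13,13) + gcd(16,6) = 3+3+1+13+2 = 22.
Pick's theorem gives I = A − B/2 + 1 = 170 − 22/2 + 1 = 160, so the closed region contains I + B = 160 + 22 = 182 lattice points.

182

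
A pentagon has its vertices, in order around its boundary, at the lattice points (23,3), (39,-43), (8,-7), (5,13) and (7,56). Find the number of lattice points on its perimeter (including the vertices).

Summing gcd(|Δx|,|Δy|) over the edges gives the boundary count: gcd(16,46) + gcd(31,36) + gcd(3,20) + gcd(2,43) + gcd(16,53) = 2+1+1+1+1 = 6.

6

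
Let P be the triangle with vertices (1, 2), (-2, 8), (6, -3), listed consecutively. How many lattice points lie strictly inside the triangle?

4

By the shoelace formula, twice the signed area is |[1·8 − (-2)·2] + [(-2)·(-3) − 6·8] + [6·2 − 1·(-3)]| = 15, so the area is 7.5.
The number of boundary lattice points is Σ gcd(|Δx|,|Δy|) = gcd(3,6) + gcd(8,11) + gcd(5,5) = 3+1+5 = 9.
By Pick's theorem A = I + B/2 − 1, so I = 7.5 − 9/2 + 1 = 4.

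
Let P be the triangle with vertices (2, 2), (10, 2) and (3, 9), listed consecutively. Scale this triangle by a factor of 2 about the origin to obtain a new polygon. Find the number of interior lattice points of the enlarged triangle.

97

By the shoelace formula, twice the signed area is |(2·2 − 10·2) + (10·9 − 3·2) + (3·2 − 2·9)| = 56, so the area is 28.
Summing gcd(|Δx|,|Δy|) over the edges gives the boundary count: gcd(8,0) + gcd(7,7) + gcd(1,7) = 8+7+1 = 16.
Scaling by 2 multiplies the area by 2² = 4 (so the new area is 112) and multiplies the boundary lattice-point count by 2, giving 32.
By Pick's theorem, the interior count of the dilated polygon is 112 − 32/2 + 1 = 97.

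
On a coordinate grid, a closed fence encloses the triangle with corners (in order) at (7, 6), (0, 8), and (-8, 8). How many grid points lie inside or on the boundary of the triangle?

14

Using the shoelace formula, 2A = |(7·8 − 0·6) + (0·8 − (-8)·8) + ((-8)·6 − 7·8)| = 16, so the area is 8.
Along each edge there are gcd(|Δx|,|Δy|)+1 lattice points, so counting each shared vertex once the boundary has gcd(7,2) + gcd(8,0) + gcd(15,2) = 1+8+1 = 10.
Pick's theorem gives I = A − B/2 + 1 = 8 − 10/2 + 1 = 4, so the closed region contains I + B = 4 + 10 = 14 lattice points.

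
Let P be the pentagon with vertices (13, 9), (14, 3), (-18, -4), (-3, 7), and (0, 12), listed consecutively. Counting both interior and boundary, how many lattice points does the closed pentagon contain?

213

Using the shoelace formula, 2A = |[13·3 − 14·9] + [14·(-4) − (-18)·3] + [(-18)·7 − (-3)·(-4)] + [(-3)·12 − 0·7] + [0·9 − 13·12]| = 419, so the area is 419/2.
Summing gcd(|Δx|,|Δy|) over the edges gives the boundary count: gcd(1,6) + gcd(32,7) + gcd(15,11) + gcd(3,5) + gcd(13,3) = 1+1+1+1+1 = 5.
Pick's theorem gives I = A − B/2 + 1 = 419/2 − 5/2 + 1 = 208, so the closed region contains I + B = 208 + 5 = 213 lattice points.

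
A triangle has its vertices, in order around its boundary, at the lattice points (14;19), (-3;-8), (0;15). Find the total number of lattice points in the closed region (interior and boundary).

158

Using the shoelace formula, 2A = |[14·(-8) − (-3)·19] + [(-3)·15 − 0·(-8)] + [0·19 − 14·15]| = 310, so the area is 155.
Summing gcd(|Δx|,|Δy|) over the edges gives the boundary count: gcd(17,27) + gcd(3,23) + gcd(14,4) = 1+1+2 = 4.
Pick's theorem gives I = A − B/2 + 1 = 155 − 4/2 + 1 = 154, so the closed region contains I + B = 154 + 4 = 158 lattice points.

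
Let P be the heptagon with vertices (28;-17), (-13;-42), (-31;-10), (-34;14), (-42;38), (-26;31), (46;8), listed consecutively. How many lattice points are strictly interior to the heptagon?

3493

Using the shoelace formula, 2A = |(28·(-42) − (-13)·(-17)) + ((-13)·(-10) − (-31)·(-42)) + ((-31)·14 − (-34)·(-10)) + ((-34)·38 − (-42)·14) + ((-42)·31 − (-26)·38) + ((-26)·8 − 46·31) + (46·(-17) − 28·8)| = 7001, so the area is 3500.5.
Along each edge there are gcd(|Δx|,|Δy|)+1 lattice points, so counting each shared vertex once the boundary has gcd(41,25) + gcd(18,32) + gcd(3,24) + gcd(8,24) + gcd(16,7) + gcd(72,23) + gcd(18,25) = 1+2+3+8+1+1+1 = 17.
Pick's theorem gives I = A − B/2 + 1 = 3500.5 − 17/2 + 1 = 3493.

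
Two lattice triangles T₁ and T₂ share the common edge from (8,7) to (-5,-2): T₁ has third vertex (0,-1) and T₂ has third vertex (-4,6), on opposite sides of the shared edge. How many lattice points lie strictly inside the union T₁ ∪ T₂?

The union is the simple quadrilateral with vertices (8,7), (0,-1), (-5,-2), (-4,6) in order.
The shoelace formula gives twice the area as |(8·(-1) − 0·7) + (0·(-2) − (-5)·(-1)) + ((-5)·6 − (-4)·(-2)) + ((-4)·7 − 8·6)| = 127, so the area is 127/2.
The number of boundary lattice points is Σ gcd(|Δx|,|Δy|) = gcd(8,8) + gcd(5,1) + gcd(1,8) + gcd(12,1) = 8+1+1+1 = 11.
By Pick's theorem I = A − B/2 + 1 = 127/2 − 11/2 + 1 = 59.

59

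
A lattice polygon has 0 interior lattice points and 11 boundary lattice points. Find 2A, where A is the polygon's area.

By Pick's theorem, A = I + B/2 − 1 = 0 + 11/2 − 1 = 9/2.
Hence 2A = 9.

9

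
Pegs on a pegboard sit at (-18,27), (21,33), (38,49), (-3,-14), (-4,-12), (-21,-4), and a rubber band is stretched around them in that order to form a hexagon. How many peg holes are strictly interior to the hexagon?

Using the shoelace formula, 2A = |[(-18)·33 − 21·27] + [21·49 − 38·33] + [38·(-14) − (-3)·49] + [(-3)·(-12) − (-4)·(-14)] + [(-4)·(-4) − (-21)·(-12)] + [(-21)·27 − (-18)·(-4)]| = 2666, so the area is 1333.
Along each edge there are gcd(|Δx|,|Δy|)+1 lattice points, so counting each shared vertex once the boundary has gcd(39,6) + gcd(17,16) + gcd(41,63) + gcd(1,2) + gcd(17,8) + gcd(3,31) = 3+1+1+1+1+1 = 8.
By Pick's theorem A = I + B/2 − 1, so I = 1333 − 8/2 + 1 = 1330.

1330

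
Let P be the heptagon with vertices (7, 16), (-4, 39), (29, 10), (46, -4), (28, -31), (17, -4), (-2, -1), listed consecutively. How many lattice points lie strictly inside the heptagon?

1173

By the shoelace formula, twice the signed area is |(7·39 − (-4)·16) + ((-4)·10 − 29·39) + (29·(-4) − 46·10) + (46·(-31) − 28·(-4)) + (28·(-4) − 17·(-31)) + (17·(-1) − (-2)·(-4)) + ((-2)·16 − 7·(-1))| = 2359, so the area is 2359/2.
Along each edge there are gcd(|Δx|,|Δy|)+1 lattice points, so counting each shared vertex once the boundary has gcd(11,23) + gcd(33,29) + gcd(17,14) + gcd(18,27) + gcd(11,27) + gcd(19,3) + gcd(9,17) = 1+1+1+9+1+1+1 = 15.
Pick's theorem gives I = A − B/2 + 1 = 2359/2 − 15/2 + 1 = 1173.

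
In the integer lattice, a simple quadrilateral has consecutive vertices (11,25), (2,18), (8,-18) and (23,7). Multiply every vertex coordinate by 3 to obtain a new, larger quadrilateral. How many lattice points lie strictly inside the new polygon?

4186

The shoelace formula gives twice the area as |(11·18 − 2·25) + (2·(-18) − 8·18) + (8·7 − 23·(-18)) + (23·25 − 11·7)| = 936, so the area is 468.
The number of boundary lattice points is Σ gcd(|Δx|,|Δy|) = gcd(9,7) + gcd(6,36) + gcd(15,25) + gcd(12,18) = 1+6+5+6 = 18.
Scaling by 3 multiplies the area by 3² = 9 (so the new area is 4212) and multiplies the boundary lattice-point count by 3, giving 54.
By Pick's theorem, the interior count of the dilated polygon is 4212 − 54/2 + 1 = 4186.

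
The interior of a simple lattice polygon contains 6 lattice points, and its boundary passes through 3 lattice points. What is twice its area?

Pick's theorem states A = I + B/2 − 1, so A = 6 + 3/2 − 1 = 13/2.
Hence 2A = 13.

13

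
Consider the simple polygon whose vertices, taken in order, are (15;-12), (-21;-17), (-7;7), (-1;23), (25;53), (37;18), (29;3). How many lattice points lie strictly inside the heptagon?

1931

The shoelace formula gives twice the area as |(15·(-17) − (-21)·(-12)) + ((-21)·7 − (-7)·(-17)) + ((-7)·23 − (-1)·7) + ((-1)·53 − 25·23) + (25·18 − 37·53) + (37·3 − 29·18) + (29·(-12) − 15·3)| = 3870, so the area is 1935.
Along each edge there are gcd(|Δx|,|Δy|)+1 lattice points, so counting each shared vertex once the boundary has gcd(36,5) + gcd(14,24) + gcd(6,16) + gcd(26,30) + gcd(12,35) + gcd(8,15) + gcd(14,15) = 1+2+2+2+1+1+1 = 10.
Pick's theorem gives I = A − B/2 + 1 = 1935 − 10/2 + 1 = 1931.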